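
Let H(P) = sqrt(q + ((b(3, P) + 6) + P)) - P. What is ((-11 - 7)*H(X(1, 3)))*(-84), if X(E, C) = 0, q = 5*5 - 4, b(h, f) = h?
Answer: 1512*sqrt(30) ≈ 8281.6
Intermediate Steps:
q = 21 (q = 25 - 4 = 21)
H(P) = sqrt(30 + P) - P (H(P) = sqrt(21 + ((3 + 6) + P)) - P = sqrt(21 + (9 + P)) - P = sqrt(30 + P) - P)
((-11 - 7)*H(X(1, 3)))*(-84) = ((-11 - 7)*(sqrt(30 + 0) - 1*0))*(-84) = -18*(sqrt(30) + 0)*(-84) = -18*sqrt(30)*(-84) = 1512*sqrt(30)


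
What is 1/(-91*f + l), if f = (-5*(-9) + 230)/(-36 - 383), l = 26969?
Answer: 419/11325036 ≈ 3.6998e-5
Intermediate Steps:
f = -275/419 (f = (45 + 230)/(-419) = 275*(-1/419) = -275/419 ≈ -0.65632)
1/(-91*f + l) = 1/(-91*(-275/419) + 26969) = 1/(25025/419 + 26969) = 1/(11325036/419) = 419/11325036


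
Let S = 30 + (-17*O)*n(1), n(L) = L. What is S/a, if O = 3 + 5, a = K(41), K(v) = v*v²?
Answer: -106/68921 ≈ -0.0015380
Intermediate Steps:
K(v) = v³
a = 68921 (a = 41³ = 68921)
O = 8
S = -106 (S = 30 - 17*8*1 = 30 - 136*1 = 30 - 136 = -106)
S/a = -106/68921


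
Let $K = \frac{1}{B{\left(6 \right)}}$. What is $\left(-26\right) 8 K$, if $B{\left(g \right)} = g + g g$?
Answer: $- \frac{104}{21} \approx -4.9524$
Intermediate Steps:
$B{\left(g \right)} = g + g^{2}$
$K = \frac{1}{42}$ ($K = \frac{1}{6 \left(1 + 6\right)} = \frac{1}{6 \cdot 7} = \frac{1}{42} \approx 0.02381$)
$\left(-26\right) 8 K = \left(-26\right) 8 \cdot \frac{1}{42} = \left(-208\right) \frac{1}{42} = - \frac{104}{21}$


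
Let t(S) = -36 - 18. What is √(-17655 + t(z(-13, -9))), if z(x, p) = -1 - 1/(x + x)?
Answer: I*√17709 ≈ 133.08*I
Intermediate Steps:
z(x, p) = -1 - 1/(2*x)
t(S) = -54
√(-17655 + t(z(-13, -9))) = √(-17655 - 54) = √(-17709) = I*√17709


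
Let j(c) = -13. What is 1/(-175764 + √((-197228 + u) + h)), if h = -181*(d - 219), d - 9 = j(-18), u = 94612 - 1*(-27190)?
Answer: -175764/30893018759 - I*√35063/30893018759 ≈ -5.6894e-6 - 6.0613e-9*I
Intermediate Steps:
u = 121802 (u = 94612 + 27190 = 121802)
d = -4 (d = 9 - 13 = -4)
h = 40363 (h = -181*(-4 - 219) = -181*(-223) = 40363)
1/(-175764 + √((-197228 + u) + h)) = 1/(-175764 + √((-197228 + 121802) + 40363)) = 1/(-175764 + √(-75426 + 40363)) = 1/(-175764 + √(-35063)) = 1/(-175764 + I*√35063)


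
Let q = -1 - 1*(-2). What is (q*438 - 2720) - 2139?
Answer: -4421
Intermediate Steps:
q = 1 (q = -1 + 2 = 1)
(q*438 - 2720) - 2139 = (1*438 - 2720) - 2139 = (438 - 2720) - 2139 = -2282 - 2139 = -4421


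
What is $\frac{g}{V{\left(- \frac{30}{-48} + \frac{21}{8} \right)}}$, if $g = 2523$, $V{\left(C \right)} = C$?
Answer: $\frac{10092}{13} \approx 776.31$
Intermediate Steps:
$\frac{g}{V{\left(- \frac{30}{-48} + \frac{21}{8} \right)}} = \frac{2523}{- \frac{30}{-48} + \frac{21}{8}} = \frac{2523}{\left(-30\right) \left(- \frac{1}{48}\right) + 21 \cdot \frac{1}{8}} = \frac{2523}{\frac{5}{8} + \frac{21}{8}} = \frac{2523}{\frac{13}{4}} = 2523 \cdot \frac{4}{13} = \frac{10092}{13}$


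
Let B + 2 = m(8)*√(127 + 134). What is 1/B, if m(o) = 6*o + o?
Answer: 1/409246 + 42*√29/204623 ≈ 0.0011078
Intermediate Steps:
m(o) = 7*o
B = -2 + 168*√29 (B = -2 + (7*8)*√(127 + 134) = -2 + 56*√261 = -2 + 56*(3*√29) = -2 + 168*√29 ≈ 902.71)
1/B = 1/(-2 + 168*√29)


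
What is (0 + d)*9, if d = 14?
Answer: 126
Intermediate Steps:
(0 + d)*9 = (0 + 14)*9 = 14*9 = 126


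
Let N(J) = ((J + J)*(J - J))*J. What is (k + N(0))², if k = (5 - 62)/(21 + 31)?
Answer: 3249/2704 ≈ 1.2016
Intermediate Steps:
k = -57/52 ≈ -1.0962
N(J) = 0 (N(J) = ((2*J)*0)*J = 0*J = 0)
(k + N(0))² = (-57/52 + 0)² = (-57/52)² = 3249/2704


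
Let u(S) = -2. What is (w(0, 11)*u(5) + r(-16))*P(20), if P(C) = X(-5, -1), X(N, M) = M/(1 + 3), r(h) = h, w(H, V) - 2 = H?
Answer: 5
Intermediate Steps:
w(H, V) = 2 + H
X(N, M) = M/4
P(C) = -¼ (P(C) = (¼)*(-1) = -¼)
(w(0, 11)*u(5) + r(-16))*P(20) = ((2 + 0)*(-2) - 16)*(-¼) = (2*(-2) - 16)*(-¼) = (-4 - 16)*(-¼) = -20*(-¼) = 5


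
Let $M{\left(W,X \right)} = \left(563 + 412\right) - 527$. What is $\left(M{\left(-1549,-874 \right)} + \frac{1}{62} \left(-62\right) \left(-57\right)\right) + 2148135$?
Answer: $2148640$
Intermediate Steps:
$M{\left(W,X \right)} = 448$ ($M{\left(W,X \right)} = 975 - 527 = 448$)
$\left(M{\left(-1549,-874 \right)} + \frac{1}{62} \left(-62\right) \left(-57\right)\right) + 2148135 = \left(448 + \frac{1}{62} \left(-62\right) \left(-57\right)\right) + 2148135 = \left(448 - -57\right) + 2148135 = \left(448 + 57\right) + 2148135 = 505 + 2148135 = 2148640$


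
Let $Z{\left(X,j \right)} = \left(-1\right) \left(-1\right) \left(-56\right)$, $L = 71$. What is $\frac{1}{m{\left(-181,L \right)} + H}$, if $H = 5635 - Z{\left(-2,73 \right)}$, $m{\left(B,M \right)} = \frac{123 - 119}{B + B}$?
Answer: $\frac{181}{1030069} \approx 0.00017572$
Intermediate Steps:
$Z{\left(X,j \right)} = -56$ ($Z{\left(X,j \right)} = 1 \left(-56\right) = -56$)
$m{\left(B,M \right)} = \frac{2}{B}$ ($m{\left(B,M \right)} = \frac{4}{2 B} = 4 \frac{1}{2 B} = \frac{2}{B}$)
$H = 5691$ ($H = 5635 - -56 = 5635 + 56 = 5691$)
$\frac{1}{m{\left(-181,L \right)} + H} = \frac{1}{\frac{2}{-181} + 5691} = \frac{1}{2 \left(- \frac{1}{181}\right) + 5691} = \frac{1}{- \frac{2}{181} + 5691} = \frac{1}{\frac{1030069}{181}} = \frac{181}{1030069}$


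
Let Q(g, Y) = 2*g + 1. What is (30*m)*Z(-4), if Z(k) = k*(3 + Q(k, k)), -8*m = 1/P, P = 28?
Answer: -15/7 ≈ -2.1429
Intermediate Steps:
Q(g, Y) = 1 + 2*g
m = -1/224 (m = -1/8/28 = -1/8*1/28 = -1/224 ≈ -0.0044643)
Z(k) = k*(4 + 2*k) (Z(k) = k*(3 + (1 + 2*k)) = k*(4 + 2*k))
(30*m)*Z(-4) = (30*(-1/224))*(2*(-4)*(2 - 4)) = -15*(-4)*(-2)/56 = -15/112*16 = -15/7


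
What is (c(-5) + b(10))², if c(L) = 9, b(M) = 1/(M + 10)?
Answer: 32761/400 ≈ 81.902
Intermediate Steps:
b(M) = 1/(10 + M)
(c(-5) + b(10))² = (9 + 1/(10 + 10))² = (9 + 1/20)² = (181/20)² = 32761/400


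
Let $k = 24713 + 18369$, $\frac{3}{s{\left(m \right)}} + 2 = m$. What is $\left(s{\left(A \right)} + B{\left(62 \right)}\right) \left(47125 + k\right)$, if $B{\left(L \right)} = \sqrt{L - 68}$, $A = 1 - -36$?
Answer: $\frac{270621}{35} + 90207 i \sqrt{6} \approx 7732.0 + 2.2096 \cdot 10^{5} i$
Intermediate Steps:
$A = 37$ ($A = 1 + 36 = 37$)
$s{\left(m \right)} = \frac{3}{-2 + m}$
$k = 43082$
$B{\left(L \right)} = \sqrt{-68 + L}$ ($B{\left(L \right)} = \sqrt{L - 68} = \sqrt{-68 + L}$)
$\left(s{\left(A \right)} + B{\left(62 \right)}\right) \left(47125 + k\right) = \left(\frac{3}{-2 + 37} + \sqrt{-68 + 62}\right) \left(47125 + 43082\right) = \left(\frac{3}{35} + \sqrt{-6}\right) 90207 = \left(3 \cdot \frac{1}{35} + i \sqrt{6}\right) 90207 = \left(\frac{3}{35} + i \sqrt{6}\right) 90207 = \frac{270621}{35} + 90207 i \sqrt{6}$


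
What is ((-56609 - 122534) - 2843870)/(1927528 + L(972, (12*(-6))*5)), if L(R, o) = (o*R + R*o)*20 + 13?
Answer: 3023013/12069259 ≈ 0.25047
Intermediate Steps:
L(R, o) = 13 + 40*R*o (L(R, o) = (R*o + R*o)*20 + 13 = (2*R*o)*20 + 13 = 40*R*o + 13 = 13 + 40*R*o)
((-56609 - 122534) - 2843870)/(1927528 + L(972, (12*(-6))*5)) = ((-56609 - 122534) - 2843870)/(1927528 + (13 + 40*972*((12*(-6))*5))) = (-179143 - 2843870)/(1927528 + (13 + 40*972*(-72*5))) = -3023013/(1927528 + (13 + 40*972*(-360))) = -3023013/(1927528 + (13 - 13996800)) = -3023013/(1927528 - 13996787) = -3023013/(-12069259) = -3023013*(-1/12069259) = 3023013/12069259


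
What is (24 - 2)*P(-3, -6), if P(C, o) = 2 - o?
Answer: 176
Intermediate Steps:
(24 - 2)*P(-3, -6) = (24 - 2)*(2 - 1*(-6)) = 22*(2 + 6) = 22*8 = 176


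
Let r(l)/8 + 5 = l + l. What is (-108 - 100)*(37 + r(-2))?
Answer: 7280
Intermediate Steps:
r(l) = -40 + 16*l (r(l) = -40 + 8*(l + l) = -40 + 8*(2*l) = -40 + 16*l)
(-108 - 100)*(37 + r(-2)) = (-108 - 100)*(37 + (-40 + 16*(-2))) = -208*(37 + (-40 - 32)) = -208*(37 - 72) = -208*(-35) = 7280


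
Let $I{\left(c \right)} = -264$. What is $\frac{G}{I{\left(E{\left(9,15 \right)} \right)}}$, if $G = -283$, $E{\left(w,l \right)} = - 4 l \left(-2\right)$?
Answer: $\frac{283}{264} \approx 1.072$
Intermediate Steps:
$E{\left(w,l \right)} = 8 l$
$\frac{G}{I{\left(E{\left(9,15 \right)} \right)}} = - \frac{283}{-264} = \left(-283\right) \left(- \frac{1}{264}\right) = \frac{283}{264}$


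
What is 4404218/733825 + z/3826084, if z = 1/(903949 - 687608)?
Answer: 3645542292455734217/607415453267933300 ≈ 6.0017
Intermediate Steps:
z = 1/216341 ≈ 4.6223e-6
4404218/733825 + z/3826084 = 4404218/733825 + (1/216341)/3826084 = 4404218*(1/733825) + (1/216341)*(1/3826084) = 4404218/733825 + 1/827738838644 = 3645542292455734217/607415453267933300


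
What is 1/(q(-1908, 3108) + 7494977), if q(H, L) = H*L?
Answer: 1/1564913 ≈ 6.3901e-7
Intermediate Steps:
1/(q(-1908, 3108) + 7494977) = 1/(-1908*3108 + 7494977) = 1/(-5930064 + 7494977) = 1/1564913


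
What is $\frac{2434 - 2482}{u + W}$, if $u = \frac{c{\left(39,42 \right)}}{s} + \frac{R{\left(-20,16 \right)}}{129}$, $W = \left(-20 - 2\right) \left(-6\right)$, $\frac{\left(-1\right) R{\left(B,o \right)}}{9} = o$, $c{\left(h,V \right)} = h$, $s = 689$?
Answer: $- \frac{36464}{99471} \approx -0.36658$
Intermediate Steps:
$R{\left(B,o \right)} = - 9 o$
$W = 132$ ($W = \left(-22\right) \left(-6\right) = 132$)
$u = - \frac{2415}{2279}$ ($u = \frac{39}{689} + \frac{\left(-9\right) 16}{129} = 39 \cdot \frac{1}{689} - \frac{48}{43} = \frac{3}{53} - \frac{48}{43} = - \frac{2415}{2279} \approx -1.0597$)
$\frac{2434 - 2482}{u + W} = \frac{2434 - 2482}{- \frac{2415}{2279} + 132} = - \frac{48}{\frac{298413}{2279}} = \left(-48\right) \frac{2279}{298413} = - \frac{36464}{99471}$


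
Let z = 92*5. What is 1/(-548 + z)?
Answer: -1/88 ≈ -0.011364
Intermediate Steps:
z = 460
1/(-548 + z) = 1/(-548 + 460) = 1/(-88) = -1/88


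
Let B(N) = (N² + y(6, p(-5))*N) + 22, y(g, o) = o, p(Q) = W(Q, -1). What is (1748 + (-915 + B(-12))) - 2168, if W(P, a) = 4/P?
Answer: -5797/5 ≈ -1159.4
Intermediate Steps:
p(Q) = 4/Q
B(N) = 22 + N² - 4*N/5 (B(N) = (N² + (4/(-5))*N) + 22 = (N² + (4*(-⅕))*N) + 22 = (N² - 4*N/5) + 22 = 22 + N² - 4*N/5)
(1748 + (-915 + B(-12))) - 2168 = (1748 + (-915 + (22 + (-12)² - ⅘*(-12)))) - 2168 = (1748 + (-915 + (22 + 144 + 48/5))) - 2168 = (1748 + (-915 + 878/5)) - 2168 = (1748 - 3697/5) - 2168 = 5043/5 - 2168 = -5797/5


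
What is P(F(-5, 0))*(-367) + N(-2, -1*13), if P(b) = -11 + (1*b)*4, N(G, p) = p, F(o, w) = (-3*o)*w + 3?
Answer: -380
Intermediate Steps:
F(o, w) = 3 - 3*o*w (F(o, w) = -3*o*w + 3 = 3 - 3*o*w)
P(b) = -11 + 4*b (P(b) = -11 + b*4 = -11 + 4*b)
P(F(-5, 0))*(-367) + N(-2, -1*13) = (-11 + 4*(3 - 3*(-5)*0))*(-367) - 1*13 = (-11 + 4*(3 + 0))*(-367) - 13 = (-11 + 4*3)*(-367) - 13 = (-11 + 12)*(-367) - 13 = 1*(-367) - 13 = -367 - 13 = -380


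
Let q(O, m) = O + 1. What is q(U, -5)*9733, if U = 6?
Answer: 68131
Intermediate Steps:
q(O, m) = 1 + O
q(U, -5)*9733 = (1 + 6)*9733 = 7*9733 = 68131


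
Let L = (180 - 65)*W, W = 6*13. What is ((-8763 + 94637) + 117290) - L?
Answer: 194194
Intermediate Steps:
W = 78
L = 8970 (L = (180 - 65)*78 = 115*78 = 8970)
((-8763 + 94637) + 117290) - L = ((-8763 + 94637) + 117290) - 1*8970 = (85874 + 117290) - 8970 = 203164 - 8970 = 194194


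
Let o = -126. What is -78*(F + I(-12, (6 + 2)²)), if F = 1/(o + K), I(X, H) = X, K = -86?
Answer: 99255/106 ≈ 936.37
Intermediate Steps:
F = -1/212 (F = 1/(-126 - 86) = 1/(-212) = -1/212 ≈ -0.0047170)
-78*(F + I(-12, (6 + 2)²)) = -78*(-1/212 - 12) = -78*(-2545/212) = 99255/106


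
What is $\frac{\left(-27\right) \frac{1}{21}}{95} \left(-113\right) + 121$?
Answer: $\frac{81482}{665} \approx 122.53$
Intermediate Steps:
$\frac{\left(-27\right) \frac{1}{21}}{95} \left(-113\right) + 121 = \left(-27\right) \frac{1}{21} \cdot \frac{1}{95} \left(-113\right) + 121 = \left(- \frac{9}{7}\right) \frac{1}{95} \left(-113\right) + 121 = \left(- \frac{9}{665}\right) \left(-113\right) + 121 = \frac{1017}{665} + 121 = \frac{81482}{665}$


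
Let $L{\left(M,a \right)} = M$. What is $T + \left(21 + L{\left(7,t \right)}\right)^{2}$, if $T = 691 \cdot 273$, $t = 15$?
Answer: $189427$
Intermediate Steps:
$T = 188643$
$T + \left(21 + L{\left(7,t \right)}\right)^{2} = 188643 + \left(21 + 7\right)^{2} = 188643 + 28^{2} = 188643 + 784 = 189427$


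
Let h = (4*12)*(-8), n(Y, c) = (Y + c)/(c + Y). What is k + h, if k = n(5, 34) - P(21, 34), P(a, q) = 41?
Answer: -424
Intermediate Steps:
n(Y, c) = 1 (n(Y, c) = (Y + c)/(Y + c) = 1)
h = -384 (h = 48*(-8) = -384)
k = -40 (k = 1 - 1*41 = 1 - 41 = -40)
k + h = -40 - 384 = -424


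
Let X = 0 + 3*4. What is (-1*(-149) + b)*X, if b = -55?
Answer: 1128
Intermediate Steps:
X = 12 (X = 0 + 12 = 12)
(-1*(-149) + b)*X = (-1*(-149) - 55)*12 = (149 - 55)*12 = 94*12 = 1128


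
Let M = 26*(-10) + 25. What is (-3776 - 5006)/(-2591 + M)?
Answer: 4391/1413 ≈ 3.1076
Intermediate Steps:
M = -235 (M = -260 + 25 = -235)
(-3776 - 5006)/(-2591 + M) = (-3776 - 5006)/(-2591 - 235) = -8782/(-2826) = -8782*(-1/2826) = 4391/1413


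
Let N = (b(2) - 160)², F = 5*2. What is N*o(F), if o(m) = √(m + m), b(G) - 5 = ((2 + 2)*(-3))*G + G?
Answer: 62658*√5 ≈ 1.4011e+5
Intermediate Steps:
F = 10
b(G) = 5 - 11*G (b(G) = 5 + (((2 + 2)*(-3))*G + G) = 5 + ((4*(-3))*G + G) = 5 + (-12*G + G) = 5 - 11*G)
o(m) = √2*√m (o(m) = √(2*m) = √2*√m)
N = 31329 (N = ((5 - 11*2) - 160)² = ((5 - 22) - 160)² = (-17 - 160)² = (-177)² = 31329)
N*o(F) = 31329*(√2*√10) = 31329*(2*√5) = 62658*√5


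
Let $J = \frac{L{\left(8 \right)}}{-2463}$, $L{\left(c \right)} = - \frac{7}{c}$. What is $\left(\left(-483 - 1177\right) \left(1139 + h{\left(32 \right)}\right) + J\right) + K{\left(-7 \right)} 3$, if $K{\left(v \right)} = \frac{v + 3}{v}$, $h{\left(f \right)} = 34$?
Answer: $- \frac{268570406543}{137928} \approx -1.9472 \cdot 10^{6}$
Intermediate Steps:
$K{\left(v \right)} = \frac{3 + v}{v}$
$J = \frac{7}{19704}$ ($J = \frac{\left(-7\right) \frac{1}{8}}{-2463} = \left(-7\right) \frac{1}{8} \left(- \frac{1}{2463}\right) = \left(- \frac{7}{8}\right) \left(- \frac{1}{2463}\right) = \frac{7}{19704} \approx 0.00035526$)
$\left(\left(-483 - 1177\right) \left(1139 + h{\left(32 \right)}\right) + J\right) + K{\left(-7 \right)} 3 = \left(\left(-483 - 1177\right) \left(1139 + 34\right) + \frac{7}{19704}\right) + \frac{3 - 7}{-7} \cdot 3 = \left(\left(-1660\right) 1173 + \frac{7}{19704}\right) + \left(- \frac{1}{7}\right) \left(-4\right) 3 = \left(-1947180 + \frac{7}{19704}\right) + \frac{4}{7} \cdot 3 = - \frac{38367234713}{19704} + \frac{12}{7} = - \frac{268570406543}{137928}$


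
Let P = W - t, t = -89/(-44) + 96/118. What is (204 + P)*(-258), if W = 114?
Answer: -105543285/1298 ≈ -81312.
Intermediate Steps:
t = 7363/2596 (t = -89*(-1/44) + 96*(1/118) = 89/44 + 48/59 = 7363/2596 ≈ 2.8363)
P = 288581/2596 (P = 114 - 1*7363/2596 = 114 - 7363/2596 = 288581/2596 ≈ 111.16)
(204 + P)*(-258) = (204 + 288581/2596)*(-258) = (818165/2596)*(-258) = -105543285/1298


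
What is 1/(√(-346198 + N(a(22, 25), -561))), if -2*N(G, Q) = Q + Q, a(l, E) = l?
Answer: -I*√345637/345637 ≈ -0.0017009*I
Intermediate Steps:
N(G, Q) = -Q (N(G, Q) = -(Q + Q)/2 = -Q)
1/(√(-346198 + N(a(22, 25), -561))) = 1/(√(-346198 - 1*(-561))) = 1/(√(-346198 + 561)) = 1/(√(-345637)) = 1/(I*√345637) = -I*√345637/345637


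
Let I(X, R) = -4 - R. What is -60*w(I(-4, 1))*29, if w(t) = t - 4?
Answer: 15660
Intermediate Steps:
w(t) = -4 + t
-60*w(I(-4, 1))*29 = -60*(-4 + (-4 - 1*1))*29 = -60*(-4 + (-4 - 1))*29 = -60*(-4 - 5)*29 = -60*(-9)*29 = 540*29 = 15660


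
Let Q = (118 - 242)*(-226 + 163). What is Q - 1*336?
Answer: 7476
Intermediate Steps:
Q = 7812 (Q = -124*(-63) = 7812)
Q - 1*336 = 7812 - 1*336 = 7812 - 336 = 7476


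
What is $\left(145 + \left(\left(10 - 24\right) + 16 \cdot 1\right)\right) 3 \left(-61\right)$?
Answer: $-26901$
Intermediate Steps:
$\left(145 + \left(\left(10 - 24\right) + 16 \cdot 1\right)\right) 3 \left(-61\right) = \left(145 + \left(-14 + 16\right)\right) \left(-183\right) = \left(145 + 2\right) \left(-183\right) = 147 \left(-183\right) = -26901$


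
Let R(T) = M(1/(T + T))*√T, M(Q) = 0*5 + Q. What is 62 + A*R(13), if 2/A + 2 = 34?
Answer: 62 + √13/416 ≈ 62.009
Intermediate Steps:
A = 1/16 (A = 2/(-2 + 34) = 2/32 = 2*(1/32) = 1/16 ≈ 0.062500)
M(Q) = Q (M(Q) = 0 + Q = Q)
R(T) = 1/(2*√T) (R(T) = √T/(T + T) = √T/((2*T)) = (1/(2*T))*√T = 1/(2*√T))
62 + A*R(13) = 62 + (1/(2*√13))/16 = 62 + ((√13/13)/2)/16 = 62 + (√13/26)/16 = 62 + √13/416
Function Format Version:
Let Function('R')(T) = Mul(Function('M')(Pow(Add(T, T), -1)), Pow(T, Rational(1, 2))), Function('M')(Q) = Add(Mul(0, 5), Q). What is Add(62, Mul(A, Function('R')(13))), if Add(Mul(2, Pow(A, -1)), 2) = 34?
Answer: Add(62, Mul(Rational(1, 416), Pow(13, Rational(1, 2)))) ≈ 62.009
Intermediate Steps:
A = Rational(1, 16) (A = Mul(2, Pow(Add(-2, 34), -1)) = Mul(2, Pow(32, -1)) = Mul(2, Rational(1, 32)) = Rational(1, 16) ≈ 0.062500)
Function('M')(Q) = Q (Function('M')(Q) = Add(0, Q) = Q)
Function('R')(T) = Mul(Rational(1, 2), Pow(T, Rational(-1, 2))) (Function('R')(T) = Mul(Pow(Add(T, T), -1), Pow(T, Rational(1, 2))) = Mul(Pow(Mul(2, T), -1), Pow(T, Rational(1, 2))) = Mul(Mul(Rational(1, 2), Pow(T, -1)), Pow(T, Rational(1, 2))) = Mul(Rational(1, 2), Pow(T, Rational(-1, 2))))
Add(62, Mul(A, Function('R')(13))) = Add(62, Mul(Rational(1, 16), Mul(Rational(1, 2), Pow(13, Rational(-1, 2))))) = Add(62, Mul(Rational(1, 16), Mul(Rational(1, 2), Mul(Rational(1, 13), Pow(13, Rational(1, 2)))))) = Add(62, Mul(Rational(1, 16), Mul(Rational(1, 26), Pow(13, Rational(1, 2))))) = Add(62, Mul(Rational(1, 416), Pow(13, Rational(1, 2))))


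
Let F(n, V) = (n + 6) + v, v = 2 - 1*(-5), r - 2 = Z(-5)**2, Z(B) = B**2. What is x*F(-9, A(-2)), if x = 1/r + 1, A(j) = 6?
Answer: 2512/627 ≈ 4.0064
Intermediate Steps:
r = 627 (r = 2 + ((-5)**2)**2 = 2 + 25**2 = 2 + 625 = 627)
v = 7 (v = 2 + 5 = 7)
F(n, V) = 13 + n (F(n, V) = (n + 6) + 7 = (6 + n) + 7 = 13 + n)
x = 628/627 (x = 1/627 + 1 = 628/627 ≈ 1.0016)
x*F(-9, A(-2)) = 628*(13 - 9)/627 = (628/627)*4 = 2512/627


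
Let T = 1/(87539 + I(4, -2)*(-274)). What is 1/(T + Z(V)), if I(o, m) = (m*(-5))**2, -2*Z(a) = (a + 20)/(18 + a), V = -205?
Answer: -22491986/11125341 ≈ -2.0217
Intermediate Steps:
Z(a) = -(20 + a)/(2*(18 + a)) (Z(a) = -(a + 20)/(2*(18 + a)) = -(20 + a)/(2*(18 + a)))
I(o, m) = 25*m**2 (I(o, m) = (-5*m)**2 = 25*m**2)
T = 1/60139 (T = 1/(87539 + (25*(-2)**2)*(-274)) = 1/(87539 + (25*4)*(-274)) = 1/(87539 + 100*(-274)) = 1/(87539 - 27400) = 1/60139 ≈ 1.6628e-5)
1/(T + Z(V)) = 1/(1/60139 + (-20 - 1*(-205))/(2*(18 - 205))) = 1/(1/60139 + (1/2)*(-20 + 205)/(-187)) = 1/(1/60139 + (1/2)*(-1/187)*185) = 1/(1/60139 - 185/374) = 1/(-11125341/22491986) = -22491986/11125341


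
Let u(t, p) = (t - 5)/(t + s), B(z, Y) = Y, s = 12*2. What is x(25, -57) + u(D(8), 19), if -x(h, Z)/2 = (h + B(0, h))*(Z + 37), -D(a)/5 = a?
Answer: 32045/16 ≈ 2002.8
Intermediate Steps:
D(a) = -5*a
s = 24
u(t, p) = (-5 + t)/(24 + t) (u(t, p) = (t - 5)/(t + 24) = (-5 + t)/(24 + t))
x(h, Z) = -4*h*(37 + Z) (x(h, Z) = -2*(h + h)*(Z + 37) = -2*2*h*(37 + Z) = -4*h*(37 + Z))
x(25, -57) + u(D(8), 19) = 4*25*(-37 - 1*(-57)) + (-5 - 5*8)/(24 - 5*8) = 4*25*(-37 + 57) + (-5 - 40)/(24 - 40) = 4*25*20 - 45/(-16) = 2000 - 1/16*(-45) = 2000 + 45/16 = 32045/16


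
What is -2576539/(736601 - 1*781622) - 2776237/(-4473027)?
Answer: 3883305826510/67126716189 ≈ 57.850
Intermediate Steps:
-2576539/(736601 - 1*781622) - 2776237/(-4473027) = -2576539/(736601 - 781622) - 2776237*(-1/4473027) = -2576539/(-45021) + 2776237/4473027 = -2576539*(-1/45021) + 2776237/4473027 = 2576539/45021 + 2776237/4473027 = 3883305826510/67126716189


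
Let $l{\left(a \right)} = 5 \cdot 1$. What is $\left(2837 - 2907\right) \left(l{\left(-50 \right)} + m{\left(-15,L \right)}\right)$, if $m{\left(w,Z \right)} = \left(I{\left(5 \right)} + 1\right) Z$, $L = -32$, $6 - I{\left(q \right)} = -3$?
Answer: $22050$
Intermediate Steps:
$l{\left(a \right)} = 5$
$I{\left(q \right)} = 9$ ($I{\left(q \right)} = 6 - -3 = 6 + 3 = 9$)
$m{\left(w,Z \right)} = 10 Z$ ($m{\left(w,Z \right)} = \left(9 + 1\right) Z = 10 Z$)
$\left(2837 - 2907\right) \left(l{\left(-50 \right)} + m{\left(-15,L \right)}\right) = \left(2837 - 2907\right) \left(5 + 10 \left(-32\right)\right) = - 70 \left(5 - 320\right) = \left(-70\right) \left(-315\right) = 22050$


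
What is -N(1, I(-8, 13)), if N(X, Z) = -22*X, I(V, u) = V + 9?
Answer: 22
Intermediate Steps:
I(V, u) = 9 + V
-N(1, I(-8, 13)) = -(-22) = -1*(-22) = 22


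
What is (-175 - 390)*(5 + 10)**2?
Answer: -127125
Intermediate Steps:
(-175 - 390)*(5 + 10)**2 = -565*15**2 = -565*225 = -127125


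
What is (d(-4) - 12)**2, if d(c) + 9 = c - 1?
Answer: 676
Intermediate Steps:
d(c) = -10 + c (d(c) = -9 + (c - 1) = -9 + (-1 + c) = -10 + c)
(d(-4) - 12)**2 = ((-10 - 4) - 12)**2 = (-14 - 12)**2 = (-26)**2 = 676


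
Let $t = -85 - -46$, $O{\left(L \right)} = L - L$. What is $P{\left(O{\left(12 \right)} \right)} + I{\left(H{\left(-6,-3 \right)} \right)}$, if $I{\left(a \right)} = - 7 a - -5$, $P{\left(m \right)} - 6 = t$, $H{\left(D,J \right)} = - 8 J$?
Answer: $-196$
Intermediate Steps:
$O{\left(L \right)} = 0$
$t = -39$ ($t = -85 + 46 = -39$)
$P{\left(m \right)} = -33$ ($P{\left(m \right)} = 6 - 39 = -33$)
$I{\left(a \right)} = 5 - 7 a$ ($I{\left(a \right)} = - 7 a + 5 = 5 - 7 a$)
$P{\left(O{\left(12 \right)} \right)} + I{\left(H{\left(-6,-3 \right)} \right)} = -33 + \left(5 - 7 \left(\left(-8\right) \left(-3\right)\right)\right) = -33 + \left(5 - 168\right) = -33 - 163 = -196$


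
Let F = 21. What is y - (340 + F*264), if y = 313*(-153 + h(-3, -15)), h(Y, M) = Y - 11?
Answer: -58155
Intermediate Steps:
h(Y, M) = -11 + Y
y = -52271 (y = 313*(-153 + (-11 - 3)) = 313*(-153 - 14) = 313*(-167) = -52271)
y - (340 + F*264) = -52271 - (340 + 21*264) = -52271 - (340 + 5544) = -52271 - 1*5884 = -52271 - 5884 = -58155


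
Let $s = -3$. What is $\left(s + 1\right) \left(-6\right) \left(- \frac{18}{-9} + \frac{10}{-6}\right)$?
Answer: $4$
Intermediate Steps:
$\left(s + 1\right) \left(-6\right) \left(- \frac{18}{-9} + \frac{10}{-6}\right) = \left(-3 + 1\right) \left(-6\right) \left(- \frac{18}{-9} + \frac{10}{-6}\right) = \left(-2\right) \left(-6\right) \left(\left(-18\right) \left(- \frac{1}{9}\right) + 10 \left(- \frac{1}{6}\right)\right) = 12 \left(2 - \frac{5}{3}\right) = 12 \cdot \frac{1}{3} = 4$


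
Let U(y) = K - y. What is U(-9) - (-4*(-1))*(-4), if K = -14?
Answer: 11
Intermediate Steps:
U(y) = -14 - y
U(-9) - (-4*(-1))*(-4) = (-14 - 1*(-9)) - (-4*(-1))*(-4) = (-14 + 9) - 4*(-4) = -5 - 1*(-16) = -5 + 16 = 11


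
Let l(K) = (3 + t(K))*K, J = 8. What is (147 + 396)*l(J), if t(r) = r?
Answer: 47784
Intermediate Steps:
l(K) = K*(3 + K) (l(K) = (3 + K)*K = K*(3 + K))
(147 + 396)*l(J) = (147 + 396)*(8*(3 + 8)) = 543*(8*11) = 543*88 = 47784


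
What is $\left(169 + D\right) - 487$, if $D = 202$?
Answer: $-116$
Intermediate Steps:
$\left(169 + D\right) - 487 = \left(169 + 202\right) - 487 = 371 - 487 = -116$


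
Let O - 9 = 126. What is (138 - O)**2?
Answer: 9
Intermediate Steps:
O = 135 (O = 9 + 126 = 135)
(138 - O)**2 = (138 - 1*135)**2 = (138 - 135)**2 = 3**2 = 9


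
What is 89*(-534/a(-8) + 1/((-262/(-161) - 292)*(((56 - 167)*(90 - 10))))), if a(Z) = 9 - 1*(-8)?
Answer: -1160584905671/415140000 ≈ -2795.6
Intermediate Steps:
a(Z) = 17 (a(Z) = 9 + 8 = 17)
89*(-534/a(-8) + 1/((-262/(-161) - 292)*(((56 - 167)*(90 - 10))))) = 89*(-534/17 + 1/((-262/(-161) - 292)*(((56 - 167)*(90 - 10))))) = 89*(-534*1/17 + 1/((-262*(-1/161) - 292)*((-111*80)))) = 89*(-534/17 + 1/((262/161 - 292)*(-8880))) = 89*(-534/17 - 1/8880/(-46750/161)) = 89*(-534/17 - 161/46750*(-1/8880)) = 89*(-534/17 + 161/415140000) = 89*(-13040279839/415140000) = -1160584905671/415140000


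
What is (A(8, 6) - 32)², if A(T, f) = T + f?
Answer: 324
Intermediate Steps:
(A(8, 6) - 32)² = ((8 + 6) - 32)² = (14 - 32)² = (-18)² = 324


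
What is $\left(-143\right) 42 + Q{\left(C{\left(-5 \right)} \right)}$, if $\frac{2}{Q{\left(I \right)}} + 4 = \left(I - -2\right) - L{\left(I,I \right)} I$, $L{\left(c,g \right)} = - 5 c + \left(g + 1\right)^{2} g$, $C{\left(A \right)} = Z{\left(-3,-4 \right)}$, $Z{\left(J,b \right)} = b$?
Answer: $- \frac{210211}{35} \approx -6006.0$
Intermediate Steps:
$C{\left(A \right)} = -4$
$L{\left(c,g \right)} = - 5 c + g \left(1 + g\right)^{2}$ ($L{\left(c,g \right)} = - 5 c + \left(1 + g\right)^{2} g = - 5 c + g \left(1 + g\right)^{2}$)
$Q{\left(I \right)} = \frac{2}{-2 + I - I \left(- 5 I + I \left(1 + I\right)^{2}\right)}$ ($Q{\left(I \right)} = \frac{2}{-4 - \left(-2 - I + \left(- 5 I + I \left(1 + I\right)^{2}\right) I\right)} = \frac{2}{-4 - \left(-2 - I + I \left(- 5 I + I \left(1 + I\right)^{2}\right)\right)} = \frac{2}{-4 + \left(2 + I - I \left(- 5 I + I \left(1 + I\right)^{2}\right)\right)} = \frac{2}{-2 + I - I \left(- 5 I + I \left(1 + I\right)^{2}\right)}$)
$\left(-143\right) 42 + Q{\left(C{\left(-5 \right)} \right)} = \left(-143\right) 42 - \frac{2}{2 - -4 + \left(-4\right)^{2} \left(-5 + \left(1 - 4\right)^{2}\right)} = -6006 - \frac{2}{2 + 4 + 16 \left(-5 + \left(-3\right)^{2}\right)} = -6006 - \frac{2}{2 + 4 + 16 \left(-5 + 9\right)} = -6006 - \frac{2}{2 + 4 + 16 \cdot 4} = -6006 - \frac{2}{2 + 4 + 64} = -6006 - \frac{2}{70} = -6006 - \frac{1}{35} = - \frac{210211}{35}$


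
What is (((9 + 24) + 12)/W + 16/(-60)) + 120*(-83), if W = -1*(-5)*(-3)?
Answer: -149449/15 ≈ -9963.3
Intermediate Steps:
W = -15 (W = 5*(-3) = -15)
(((9 + 24) + 12)/W + 16/(-60)) + 120*(-83) = (((9 + 24) + 12)/(-15) + 16/(-60)) + 120*(-83) = ((33 + 12)*(-1/15) + 16*(-1/60)) - 9960 = (45*(-1/15) - 4/15) - 9960 = (-3 - 4/15) - 9960 = -49/15 - 9960 = -149449/15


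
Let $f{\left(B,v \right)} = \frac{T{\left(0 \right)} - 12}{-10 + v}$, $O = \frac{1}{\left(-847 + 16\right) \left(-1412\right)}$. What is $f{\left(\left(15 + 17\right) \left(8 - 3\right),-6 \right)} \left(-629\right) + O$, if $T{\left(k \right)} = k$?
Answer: $- \frac{138384560}{293343} \approx -471.75$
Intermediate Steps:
$O = \frac{1}{1173372}$ ($O = \frac{1}{-831} \left(- \frac{1}{1412}\right) = \left(- \frac{1}{831}\right) \left(- \frac{1}{1412}\right) = \frac{1}{1173372} \approx 8.5224 \cdot 10^{-7}$)
$f{\left(B,v \right)} = - \frac{12}{-10 + v}$ ($f{\left(B,v \right)} = \frac{0 - 12}{-10 + v} = - \frac{12}{-10 + v}$)
$f{\left(\left(15 + 17\right) \left(8 - 3\right),-6 \right)} \left(-629\right) + O = - \frac{12}{-10 - 6} \left(-629\right) + \frac{1}{1173372} = - \frac{12}{-16} \left(-629\right) + \frac{1}{1173372} = \left(-12\right) \left(- \frac{1}{16}\right) \left(-629\right) + \frac{1}{1173372} = \frac{3}{4} \left(-629\right) + \frac{1}{1173372} = - \frac{1887}{4} + \frac{1}{1173372} = - \frac{138384560}{293343}$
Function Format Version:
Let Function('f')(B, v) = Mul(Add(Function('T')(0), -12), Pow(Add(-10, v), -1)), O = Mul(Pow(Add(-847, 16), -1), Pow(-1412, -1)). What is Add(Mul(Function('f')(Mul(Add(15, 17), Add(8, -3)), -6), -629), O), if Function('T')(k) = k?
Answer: Rational(-138384560, 293343) ≈ -471.75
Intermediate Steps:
O = Rational(1, 1173372) (O = Mul(Pow(-831, -1), Rational(-1, 1412)) = Mul(Rational(-1, 831), Rational(-1, 1412)) = Rational(1, 1173372) ≈ 8.5224e-7)
Function('f')(B, v) = Mul(-12, Pow(Add(-10, v), -1)) (Function('f')(B, v) = Mul(Add(0, -12), Pow(Add(-10, v), -1)) = Mul(-12, Pow(Add(-10, v), -1)))
Add(Mul(Function('f')(Mul(Add(15, 17), Add(8, -3)), -6), -629), O) = Add(Mul(Mul(-12, Pow(Add(-10, -6), -1)), -629), Rational(1, 1173372)) = Add(Mul(Mul(-12, Pow(-16, -1)), -629), Rational(1, 1173372)) = Add(Mul(Mul(-12, Rational(-1, 16)), -629), Rational(1, 1173372)) = Add(Mul(Rational(3, 4), -629), Rational(1, 1173372)) = Add(Rational(-1887, 4), Rational(1, 1173372)) = Rational(-138384560, 293343)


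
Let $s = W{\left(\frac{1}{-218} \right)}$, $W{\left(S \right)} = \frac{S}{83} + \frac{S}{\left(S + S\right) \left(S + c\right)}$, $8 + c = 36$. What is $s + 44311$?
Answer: $\frac{4893162983245}{110427682} \approx 44311.0$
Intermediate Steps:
$c = 28$ ($c = -8 + 36 = 28$)
$W{\left(S \right)} = \frac{1}{2 \left(28 + S\right)} + \frac{S}{83}$ ($W{\left(S \right)} = \frac{S}{83} + \frac{S}{\left(S + S\right) \left(S + 28\right)} = S \frac{1}{83} + \frac{S}{2 S \left(28 + S\right)} = \frac{S}{83} + \frac{S}{2 S \left(28 + S\right)} = \frac{S}{83} + S \frac{1}{2 S \left(28 + S\right)} = \frac{S}{83} + \frac{1}{2 \left(28 + S\right)} = \frac{1}{2 \left(28 + S\right)} + \frac{S}{83}$)
$s = \frac{1966143}{110427682}$ ($s = \frac{83 + 2 \left(\frac{1}{-218}\right)^{2} + \frac{56}{-218}}{166 \left(28 + \frac{1}{-218}\right)} = \frac{83 + 2 \left(- \frac{1}{218}\right)^{2} + 56 \left(- \frac{1}{218}\right)}{166 \left(28 - \frac{1}{218}\right)} = \frac{83 + 2 \cdot \frac{1}{47524} - \frac{28}{109}}{166 \cdot \frac{6103}{218}} = \frac{1}{166} \cdot \frac{218}{6103} \left(83 + \frac{1}{23762} - \frac{28}{109}\right) = \frac{1}{166} \cdot \frac{218}{6103} \cdot \frac{1966143}{23762} = \frac{1966143}{110427682} \approx 0.017805$)
$s + 44311 = \frac{1966143}{110427682} + 44311 = \frac{4893162983245}{110427682}$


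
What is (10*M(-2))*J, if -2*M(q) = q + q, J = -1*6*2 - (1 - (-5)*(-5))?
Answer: 240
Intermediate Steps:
J = 12 (J = -6*2 - (1 - 1*25) = -12 - (1 - 25) = -12 - 1*(-24) = -12 + 24 = 12)
M(q) = -q (M(q) = -(q + q)/2 = -q)
(10*M(-2))*J = (10*(-1*(-2)))*12 = (10*2)*12 = 20*12 = 240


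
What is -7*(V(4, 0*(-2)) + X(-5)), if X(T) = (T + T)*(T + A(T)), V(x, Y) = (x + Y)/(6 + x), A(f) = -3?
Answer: -2814/5 ≈ -562.80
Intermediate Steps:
V(x, Y) = (Y + x)/(6 + x)
X(T) = 2*T*(-3 + T) (X(T) = (T + T)*(T - 3) = (2*T)*(-3 + T) = 2*T*(-3 + T))
-7*(V(4, 0*(-2)) + X(-5)) = -7*((0*(-2) + 4)/(6 + 4) + 2*(-5)*(-3 - 5)) = -7*((0 + 4)/10 + 2*(-5)*(-8)) = -7*((⅒)*4 + 80) = -7*(⅖ + 80) = -7*402/5 = -2814/5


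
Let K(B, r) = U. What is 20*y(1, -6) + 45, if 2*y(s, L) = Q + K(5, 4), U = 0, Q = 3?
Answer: 75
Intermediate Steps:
K(B, r) = 0
y(s, L) = 3/2 (y(s, L) = (3 + 0)/2 = (½)*3 = 3/2)
20*y(1, -6) + 45 = 20*(3/2) + 45 = 30 + 45 = 75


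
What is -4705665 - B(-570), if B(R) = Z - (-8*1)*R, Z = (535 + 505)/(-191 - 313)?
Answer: -296169485/63 ≈ -4.7011e+6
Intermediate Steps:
Z = -130/63 (Z = 1040/(-504) = 1040*(-1/504) = -130/63 ≈ -2.0635)
B(R) = -130/63 + 8*R (B(R) = -130/63 - (-8*1)*R = -130/63 - (-8)*R = -130/63 + 8*R)
-4705665 - B(-570) = -4705665 - (-130/63 + 8*(-570)) = -4705665 - (-130/63 - 4560) = -4705665 - 1*(-287410/63) = -4705665 + 287410/63 = -296169485/63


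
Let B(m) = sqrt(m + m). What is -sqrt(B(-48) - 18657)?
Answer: -sqrt(-18657 + 4*I*sqrt(6)) ≈ -0.035866 - 136.59*I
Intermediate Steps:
B(m) = sqrt(2)*sqrt(m) (B(m) = sqrt(2*m) = sqrt(2)*sqrt(m))
-sqrt(B(-48) - 18657) = -sqrt(sqrt(2)*sqrt(-48) - 18657) = -sqrt(sqrt(2)*(4*I*sqrt(3)) - 18657) = -sqrt(4*I*sqrt(6) - 18657) = -sqrt(-18657 + 4*I*sqrt(6))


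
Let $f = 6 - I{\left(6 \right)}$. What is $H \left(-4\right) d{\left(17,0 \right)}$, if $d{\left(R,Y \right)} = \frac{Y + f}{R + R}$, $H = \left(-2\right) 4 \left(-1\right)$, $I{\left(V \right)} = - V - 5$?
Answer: $-16$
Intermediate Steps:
$I{\left(V \right)} = -5 - V$
$f = 17$ ($f = 6 - \left(-5 - 6\right) = 6 - -11 = 6 + 11 = 17$)
$H = 8$ ($H = \left(-8\right) \left(-1\right) = 8$)
$d{\left(R,Y \right)} = \frac{17 + Y}{2 R}$ ($d{\left(R,Y \right)} = \frac{Y + 17}{R + R} = \frac{17 + Y}{2 R}$)
$H \left(-4\right) d{\left(17,0 \right)} = 8 \left(-4\right) \frac{17 + 0}{2 \cdot 17} = - 32 \cdot \frac{1}{2} \cdot \frac{1}{17} \cdot 17 = \left(-32\right) \frac{1}{2} = -16$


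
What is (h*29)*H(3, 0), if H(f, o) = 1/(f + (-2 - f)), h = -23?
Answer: 667/2 ≈ 333.50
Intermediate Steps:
H(f, o) = -½ (H(f, o) = 1/(-2) = -½)
(h*29)*H(3, 0) = -23*29*(-½) = -667*(-½) = 667/2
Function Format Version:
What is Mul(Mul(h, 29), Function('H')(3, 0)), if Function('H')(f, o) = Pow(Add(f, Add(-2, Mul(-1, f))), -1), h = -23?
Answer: Rational(667, 2) ≈ 333.50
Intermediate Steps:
Function('H')(f, o) = Rational(-1, 2) (Function('H')(f, o) = Pow(-2, -1) = Rational(-1, 2))
Mul(Mul(h, 29), Function('H')(3, 0)) = Mul(Mul(-23, 29), Rational(-1, 2)) = Mul(-667, Rational(-1, 2)) = Rational(667, 2)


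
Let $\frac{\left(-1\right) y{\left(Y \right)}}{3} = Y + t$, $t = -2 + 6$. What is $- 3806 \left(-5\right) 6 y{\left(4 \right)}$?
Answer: $-2740320$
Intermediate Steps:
$t = 4$
$y{\left(Y \right)} = -12 - 3 Y$ ($y{\left(Y \right)} = - 3 \left(Y + 4\right) = - 3 \left(4 + Y\right) = -12 - 3 Y$)
$- 3806 \left(-5\right) 6 y{\left(4 \right)} = - 3806 \left(-5\right) 6 \left(-12 - 12\right) = - 3806 \left(- 30 \left(-12 - 12\right)\right) = - 3806 \left(\left(-30\right) \left(-24\right)\right) = \left(-3806\right) 720 = -2740320$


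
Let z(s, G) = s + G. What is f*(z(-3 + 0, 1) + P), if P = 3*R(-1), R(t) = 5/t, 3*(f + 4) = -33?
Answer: 255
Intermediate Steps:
z(s, G) = G + s
f = -15 (f = -4 + (1/3)*(-33) = -4 - 11 = -15)
P = -15 (P = 3*(5/(-1)) = 3*(5*(-1)) = 3*(-5) = -15)
f*(z(-3 + 0, 1) + P) = -15*((1 + (-3 + 0)) - 15) = -15*((1 - 3) - 15) = -15*(-2 - 15) = -15*(-17) = 255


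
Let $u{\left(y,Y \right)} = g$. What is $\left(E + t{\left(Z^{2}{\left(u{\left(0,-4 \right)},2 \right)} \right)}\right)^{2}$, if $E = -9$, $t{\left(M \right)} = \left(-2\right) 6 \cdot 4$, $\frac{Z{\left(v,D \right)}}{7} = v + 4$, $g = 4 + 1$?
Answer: $3249$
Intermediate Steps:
$g = 5$
$u{\left(y,Y \right)} = 5$
$Z{\left(v,D \right)} = 28 + 7 v$ ($Z{\left(v,D \right)} = 7 \left(v + 4\right) = 7 \left(4 + v\right) = 28 + 7 v$)
$t{\left(M \right)} = -48$ ($t{\left(M \right)} = \left(-12\right) 4 = -48$)
$\left(E + t{\left(Z^{2}{\left(u{\left(0,-4 \right)},2 \right)} \right)}\right)^{2} = \left(-9 - 48\right)^{2} = \left(-57\right)^{2} = 3249$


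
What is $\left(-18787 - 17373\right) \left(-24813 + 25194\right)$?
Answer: $-13776960$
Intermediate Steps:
$\left(-18787 - 17373\right) \left(-24813 + 25194\right) = \left(-36160\right) 381 = -13776960$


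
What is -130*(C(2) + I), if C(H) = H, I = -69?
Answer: 8710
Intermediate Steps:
-130*(C(2) + I) = -130*(2 - 69) = -130*(-67) = 8710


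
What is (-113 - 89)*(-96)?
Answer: 19392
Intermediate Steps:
(-113 - 89)*(-96) = -202*(-96) = 19392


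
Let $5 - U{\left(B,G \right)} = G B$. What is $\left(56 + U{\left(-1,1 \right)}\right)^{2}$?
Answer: $3844$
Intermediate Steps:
$U{\left(B,G \right)} = 5 - B G$ ($U{\left(B,G \right)} = 5 - G B = 5 - B G$)
$\left(56 + U{\left(-1,1 \right)}\right)^{2} = \left(56 + \left(5 - \left(-1\right) 1\right)\right)^{2} = \left(56 + \left(5 + 1\right)\right)^{2} = \left(56 + 6\right)^{2} = 62^{2} = 3844$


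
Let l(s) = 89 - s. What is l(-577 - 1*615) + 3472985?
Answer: 3474266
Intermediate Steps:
l(-577 - 1*615) + 3472985 = (89 - (-577 - 1*615)) + 3472985 = (89 - (-577 - 615)) + 3472985 = (89 - 1*(-1192)) + 3472985 = (89 + 1192) + 3472985 = 1281 + 3472985 = 3474266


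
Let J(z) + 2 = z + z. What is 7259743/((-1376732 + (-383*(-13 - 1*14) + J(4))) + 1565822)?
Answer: 7259743/199437 ≈ 36.401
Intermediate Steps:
J(z) = -2 + 2*z (J(z) = -2 + (z + z) = -2 + 2*z)
7259743/((-1376732 + (-383*(-13 - 1*14) + J(4))) + 1565822) = 7259743/((-1376732 + (-383*(-13 - 1*14) + (-2 + 2*4))) + 1565822) = 7259743/((-1376732 + (-383*(-13 - 14) + (-2 + 8))) + 1565822) = 7259743/((-1376732 + (-383*(-27) + 6)) + 1565822) = 7259743/((-1376732 + (10341 + 6)) + 1565822) = 7259743/((-1376732 + 10347) + 1565822) = 7259743/(-1366385 + 1565822) = 7259743/199437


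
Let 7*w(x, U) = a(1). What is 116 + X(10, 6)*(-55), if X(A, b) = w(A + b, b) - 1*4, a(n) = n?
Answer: 2297/7 ≈ 328.14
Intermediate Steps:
w(x, U) = 1/7 (w(x, U) = (1/7)*1 = 1/7)
X(A, b) = -27/7 (X(A, b) = 1/7 - 1*4 = 1/7 - 4 = -27/7)
116 + X(10, 6)*(-55) = 116 - 27/7*(-55) = 116 + 1485/7 = 2297/7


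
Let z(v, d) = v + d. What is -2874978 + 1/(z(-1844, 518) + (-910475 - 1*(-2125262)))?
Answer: -3488673678857/1213461 ≈ -2.8750e+6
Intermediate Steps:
z(v, d) = d + v
-2874978 + 1/(z(-1844, 518) + (-910475 - 1*(-2125262))) = -2874978 + 1/((518 - 1844) + (-910475 - 1*(-2125262))) = -2874978 + 1/(-1326 + (-910475 + 2125262)) = -2874978 + 1/(-1326 + 1214787) = -2874978 + 1/1213461 = -3488673678857/1213461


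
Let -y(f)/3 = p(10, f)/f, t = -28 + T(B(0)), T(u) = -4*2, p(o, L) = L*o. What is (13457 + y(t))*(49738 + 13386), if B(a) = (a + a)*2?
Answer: 847565948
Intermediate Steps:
B(a) = 4*a (B(a) = (2*a)*2 = 4*a)
T(u) = -8
t = -36 (t = -28 - 8 = -36)
y(f) = -30 (y(f) = -3*f*10/f = -3*10*f/f = -3*10 = -30)
(13457 + y(t))*(49738 + 13386) = (13457 - 30)*(49738 + 13386) = 13427*63124 = 847565948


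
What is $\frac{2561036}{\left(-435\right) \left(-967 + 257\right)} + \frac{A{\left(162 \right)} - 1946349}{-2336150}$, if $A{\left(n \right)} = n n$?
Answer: $\frac{131519773613}{14430398550} \approx 9.1141$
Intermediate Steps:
$A{\left(n \right)} = n^{2}$
$\frac{2561036}{\left(-435\right) \left(-967 + 257\right)} + \frac{A{\left(162 \right)} - 1946349}{-2336150} = \frac{2561036}{\left(-435\right) \left(-967 + 257\right)} + \frac{162^{2} - 1946349}{-2336150} = \frac{2561036}{\left(-435\right) \left(-710\right)} + \left(26244 - 1946349\right) \left(- \frac{1}{2336150}\right) = \frac{2561036}{308850} - - \frac{384021}{467230} = 2561036 \cdot \frac{1}{308850} + \frac{384021}{467230} = \frac{1280518}{154425} + \frac{384021}{467230} = \frac{131519773613}{14430398550}$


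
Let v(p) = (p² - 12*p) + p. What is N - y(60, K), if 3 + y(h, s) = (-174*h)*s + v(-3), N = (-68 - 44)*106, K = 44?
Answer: 447449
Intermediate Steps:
v(p) = p² - 11*p
N = -11872 (N = -112*106 = -11872)
y(h, s) = 39 - 174*h*s (y(h, s) = -3 + ((-174*h)*s - 3*(-11 - 3)) = -3 + (-174*h*s - 3*(-14)) = -3 + (-174*h*s + 42) = -3 + (42 - 174*h*s) = 39 - 174*h*s)
N - y(60, K) = -11872 - (39 - 174*60*44) = -11872 - (39 - 459360) = -11872 - 1*(-459321) = -11872 + 459321 = 447449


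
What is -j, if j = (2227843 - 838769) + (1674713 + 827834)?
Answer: -3891621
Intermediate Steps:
j = 3891621 (j = 1389074 + 2502547 = 3891621)
-j = -1*3891621 = -3891621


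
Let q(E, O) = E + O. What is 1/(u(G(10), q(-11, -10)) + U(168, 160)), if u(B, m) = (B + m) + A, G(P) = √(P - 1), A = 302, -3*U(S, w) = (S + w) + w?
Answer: 3/364 ≈ 0.0082418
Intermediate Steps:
U(S, w) = -2*w/3 - S/3 (U(S, w) = -((S + w) + w)/3 = -(S + 2*w)/3 = -2*w/3 - S/3)
G(P) = √(-1 + P)
u(B, m) = 302 + B + m (u(B, m) = (B + m) + 302 = 302 + B + m)
1/(u(G(10), q(-11, -10)) + U(168, 160)) = 1/((302 + √(-1 + 10) + (-11 - 10)) + (-⅔*160 - ⅓*168)) = 1/((302 + √9 - 21) + (-320/3 - 56)) = 1/((302 + 3 - 21) - 488/3) = 1/(284 - 488/3) = 1/(364/3) = 3/364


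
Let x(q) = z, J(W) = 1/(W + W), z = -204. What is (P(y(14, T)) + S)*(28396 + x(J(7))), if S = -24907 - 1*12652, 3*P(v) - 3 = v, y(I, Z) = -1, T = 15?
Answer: -3176533600/3 ≈ -1.0588e+9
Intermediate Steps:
P(v) = 1 + v/3
J(W) = 1/(2*W)
x(q) = -204
S = -37559 (S = -24907 - 12652 = -37559)
(P(y(14, T)) + S)*(28396 + x(J(7))) = ((1 + (⅓)*(-1)) - 37559)*(28396 - 204) = ((1 - ⅓) - 37559)*28192 = (⅔ - 37559)*28192 = -112675/3*28192 = -3176533600/3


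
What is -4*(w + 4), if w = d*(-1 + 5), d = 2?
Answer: -48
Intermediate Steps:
w = 8 (w = 2*(-1 + 5) = 2*4 = 8)
-4*(w + 4) = -4*(8 + 4) = -4*12 = -48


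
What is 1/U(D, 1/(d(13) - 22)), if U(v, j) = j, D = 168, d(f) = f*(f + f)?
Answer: 316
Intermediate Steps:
d(f) = 2*f**2 (d(f) = f*(2*f) = 2*f**2)
1/U(D, 1/(d(13) - 22)) = 1/(1/(2*13**2 - 22)) = 1/(1/(2*169 - 22)) = 1/(1/(338 - 22)) = 1/(1/316) = 316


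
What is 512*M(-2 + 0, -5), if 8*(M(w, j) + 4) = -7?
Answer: -2496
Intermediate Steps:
M(w, j) = -39/8 (M(w, j) = -4 + (⅛)*(-7) = -4 - 7/8 = -39/8)
512*M(-2 + 0, -5) = 512*(-39/8) = -2496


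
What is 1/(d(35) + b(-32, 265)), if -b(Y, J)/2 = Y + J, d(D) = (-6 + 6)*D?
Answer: -1/466 ≈ -0.0021459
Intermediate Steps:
d(D) = 0 (d(D) = 0*D = 0)
b(Y, J) = -2*J - 2*Y (b(Y, J) = -2*(Y + J) = -2*(J + Y) = -2*J - 2*Y)
1/(d(35) + b(-32, 265)) = 1/(0 + (-2*265 - 2*(-32))) = 1/(0 + (-530 + 64)) = 1/(0 - 466) = 1/(-466) = -1/466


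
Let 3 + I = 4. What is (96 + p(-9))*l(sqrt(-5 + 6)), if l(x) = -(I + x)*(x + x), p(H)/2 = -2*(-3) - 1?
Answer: -424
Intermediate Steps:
I = 1 (I = -3 + 4 = 1)
p(H) = 10 (p(H) = 2*(-2*(-3) - 1) = 2*(6 - 1) = 2*5 = 10)
l(x) = -2*x*(1 + x) (l(x) = -(1 + x)*(x + x) = -(1 + x)*2*x = -2*x*(1 + x))
(96 + p(-9))*l(sqrt(-5 + 6)) = (96 + 10)*(-2*sqrt(-5 + 6)*(1 + sqrt(-5 + 6))) = 106*(-2*sqrt(1)*(1 + sqrt(1))) = 106*(-2*1*(1 + 1)) = 106*(-2*1*2) = 106*(-4) = -424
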